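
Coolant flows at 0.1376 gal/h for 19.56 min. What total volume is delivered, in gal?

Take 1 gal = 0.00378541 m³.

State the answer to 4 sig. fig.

0.04486 gal

0.1376 gal/h → 1.44687×10⁻⁷ m³/s
19.56 min → 1173.6 s
V = Q × t = 1.44687×10⁻⁷ × 1173.6 = 1.69805×10⁻⁴ m³
In gal: 1.69805×10⁻⁴ / 0.00378541 = 0.0448578 gal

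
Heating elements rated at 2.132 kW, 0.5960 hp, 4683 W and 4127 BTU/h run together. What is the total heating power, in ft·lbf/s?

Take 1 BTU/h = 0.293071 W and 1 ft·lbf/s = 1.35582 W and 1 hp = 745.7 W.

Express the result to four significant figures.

6246 ft·lbf/s

2.132 kW × 1000 = 2132 W
0.5960 hp × 745.7 = 444.437 W
4683 W (already W)
4127 BTU/h × 0.293071 = 1209.5 W
Sum: 2132 + 444.437 + 4683 + 1209.5 = 8468.94 W
In ft·lbf/s: 8468.94 / 1.35582 = 6246.36 ft·lbf/s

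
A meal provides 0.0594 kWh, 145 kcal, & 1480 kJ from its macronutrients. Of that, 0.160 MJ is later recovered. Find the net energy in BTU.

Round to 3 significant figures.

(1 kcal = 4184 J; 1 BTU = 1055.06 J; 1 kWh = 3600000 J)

0.0594 kWh × 3600000 = 213840 J
145 kcal × 4184 = 606680 J
1480 kJ × 1000 = 1.48×10⁶ J
0.160 MJ × 1000000 = 160000 J
Sum: 213840 + 606680 + 1.48×10⁶ − 160000 = 2.14052×10⁶ J
In BTU: 2.14052×10⁶ / 1055.06 = 2028.81 BTU

2030 BTU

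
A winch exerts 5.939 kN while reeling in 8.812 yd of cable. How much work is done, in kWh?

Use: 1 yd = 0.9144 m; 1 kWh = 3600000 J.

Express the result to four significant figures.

0.01329 kWh

5.939 kN × 1000 → 5939 N
8.812 yd × 0.9144 → 8.05769 m
W = F × d = 5939 N × 8.05769 m = 47854.6 J
47854.6 J ÷ (3600000 J/kWh) = 0.0132929 kWh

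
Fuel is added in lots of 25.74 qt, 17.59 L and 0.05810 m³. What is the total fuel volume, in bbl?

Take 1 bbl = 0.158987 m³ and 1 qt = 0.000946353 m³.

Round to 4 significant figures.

25.74 qt × 0.000946353 = 0.0243591 m³
17.59 L × 0.001 = 0.01759 m³
0.05810 m³ (already m³)
Combined: 0.0243591 + 0.01759 + 0.0581 = 0.100049 m³
In bbl: 0.100049 / 0.158987 = 0.62929 bbl

0.6293 bbl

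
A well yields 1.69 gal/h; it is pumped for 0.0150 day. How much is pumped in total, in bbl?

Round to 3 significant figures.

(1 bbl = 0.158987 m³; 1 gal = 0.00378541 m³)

1.69 gal/h → 1.77704×10⁻⁶ m³/s
0.0150 day → 1296 s
V = Q × t = 1.77704×10⁻⁶ × 1296 = 0.00230304 m³
In bbl: 0.00230304 / 0.158987 = 0.0144857 bbl

0.0145 bbl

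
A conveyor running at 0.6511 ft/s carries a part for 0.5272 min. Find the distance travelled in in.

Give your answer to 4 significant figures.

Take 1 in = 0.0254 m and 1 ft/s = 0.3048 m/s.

0.6511 ft/s × 0.3048 → 0.198455 m/s
0.5272 min × 60 → 31.632 s
d = v × t = 0.198455 m/s × 31.632 s = 6.27753 m
6.27753 m ÷ (0.0254 m/in) = 247.147 in

247.1 in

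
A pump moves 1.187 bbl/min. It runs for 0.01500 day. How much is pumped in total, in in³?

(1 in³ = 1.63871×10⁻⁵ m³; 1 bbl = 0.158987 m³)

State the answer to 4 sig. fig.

2.488×10⁵ in³

1.187 bbl/min → 0.00314529 m³/s
0.01500 day → 1296 s
V = Q × t = 0.00314529 × 1296 = 4.0763 m³
In in³: 4.0763 / 1.63871×10⁻⁵ = 248751 in³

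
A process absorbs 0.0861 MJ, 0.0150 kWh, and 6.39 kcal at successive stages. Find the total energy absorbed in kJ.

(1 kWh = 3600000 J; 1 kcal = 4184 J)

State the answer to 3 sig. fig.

0.0861 MJ × 1000000 = 86100 J
0.0150 kWh × 3600000 = 54000 J
6.39 kcal × 4184 = 26735.8 J
Sum: 86100 + 54000 + 26735.8 = 166836 J
In kJ: 166836 / 1000 = 166.836 kJ

167 kJ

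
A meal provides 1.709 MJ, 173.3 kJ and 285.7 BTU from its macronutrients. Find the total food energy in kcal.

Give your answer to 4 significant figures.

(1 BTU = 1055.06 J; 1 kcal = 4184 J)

521.9 kcal

1.709 MJ × 1000000 = 1.709×10⁶ J
173.3 kJ × 1000 = 173300 J
285.7 BTU × 1055.06 = 301431 J
Sum: 1.709×10⁶ + 173300 + 301431 = 2.18373×10⁶ J
In kcal: 2.18373×10⁶ / 4184 = 521.924 kcal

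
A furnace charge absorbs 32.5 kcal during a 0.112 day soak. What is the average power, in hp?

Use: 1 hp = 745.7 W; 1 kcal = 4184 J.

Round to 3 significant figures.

32.5 kcal × 4184 → 135980 J
0.112 day × 86400 → 9676.8 s
P = E / t = 135980 J / 9676.8 s = 14.0522 W
14.0522 W ÷ (745.7 W/hp) = 0.0188443 hp

0.0188 hp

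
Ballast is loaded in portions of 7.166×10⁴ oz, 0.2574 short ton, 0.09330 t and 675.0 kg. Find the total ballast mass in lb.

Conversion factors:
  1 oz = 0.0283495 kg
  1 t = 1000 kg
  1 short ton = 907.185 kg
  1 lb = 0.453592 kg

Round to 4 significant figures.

7.166×10⁴ oz × 0.0283495 = 2031.53 kg
0.2574 short ton × 907.185 = 233.509 kg
0.09330 t × 1000 = 93.3 kg
675.0 kg (already kg)
Total: 2031.53 + 233.509 + 93.3 + 675 = 3033.34 kg
In lb: 3033.34 / 0.453592 = 6687.38 lb

6687 lb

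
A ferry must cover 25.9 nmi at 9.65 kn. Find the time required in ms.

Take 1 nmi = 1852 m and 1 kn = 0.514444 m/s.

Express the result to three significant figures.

9.66×10⁶ ms

25.9 nmi × 1852 = 47966.8 m
9.65 kn × 0.514444 = 4.96438 m/s
t = d / v = 47966.8 m / 4.96438 m/s = 9662.19 s
9662.19 s ÷ (0.001 s/ms) = 9.66219×10⁶ ms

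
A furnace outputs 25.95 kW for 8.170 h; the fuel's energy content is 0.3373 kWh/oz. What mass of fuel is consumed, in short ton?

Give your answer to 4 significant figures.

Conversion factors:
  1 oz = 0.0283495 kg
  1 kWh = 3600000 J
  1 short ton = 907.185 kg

0.01964 short ton

25.95 kW → 25950 W
8.170 h → 29412 s
E = P × t = 25950 × 29412 = 7.63241×10⁸ J
0.3373 kWh/oz → 4.28325×10⁷ J/kg
m = E / e_s = 7.63241×10⁸ / 4.28325×10⁷ = 17.8192 kg
In short ton: 17.8192 / 907.185 = 0.0196423 short ton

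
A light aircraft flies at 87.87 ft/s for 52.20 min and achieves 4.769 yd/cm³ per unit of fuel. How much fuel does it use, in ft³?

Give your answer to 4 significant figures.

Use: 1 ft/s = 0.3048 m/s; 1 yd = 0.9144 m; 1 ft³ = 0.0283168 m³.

0.6793 ft³

87.87 ft/s → 26.7828 m/s
52.20 min → 3132 s
d = v × t = 26.7828 × 3132 = 83883.7 m
4.769 yd/cm³ → 4.36077×10⁶ m/m³
V = d / (distance per unit fuel) = 83883.7 / 4.36077×10⁶ = 0.019236 m³
In ft³: 0.019236 / 0.0283168 = 0.679314 ft³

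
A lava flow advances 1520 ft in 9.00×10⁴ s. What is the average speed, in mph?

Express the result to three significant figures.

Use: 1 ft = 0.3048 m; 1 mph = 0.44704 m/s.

1520 ft × 0.3048 = 463.296 m
v = d / t = 463.296 m / 90000 s = 0.00514773 m/s
0.00514773 m/s ÷ (0.44704 m/s/mph) = 0.0115151 mph

0.0115 mph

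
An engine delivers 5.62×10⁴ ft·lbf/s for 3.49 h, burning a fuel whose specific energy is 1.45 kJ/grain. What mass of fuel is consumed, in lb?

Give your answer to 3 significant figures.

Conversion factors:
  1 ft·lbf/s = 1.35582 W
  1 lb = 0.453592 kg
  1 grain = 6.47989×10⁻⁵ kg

5.62×10⁴ ft·lbf/s → 76197.1 W
3.49 h → 12564 s
E = P × t = 76197.1 × 12564 = 9.5734×10⁸ J
1.45 kJ/grain → 2.23769×10⁷ J/kg
m = E / e_s = 9.5734×10⁸ / 2.23769×10⁷ = 42.7825 kg
In lb: 42.7825 / 0.453592 = 94.3193 lb

94.3 lb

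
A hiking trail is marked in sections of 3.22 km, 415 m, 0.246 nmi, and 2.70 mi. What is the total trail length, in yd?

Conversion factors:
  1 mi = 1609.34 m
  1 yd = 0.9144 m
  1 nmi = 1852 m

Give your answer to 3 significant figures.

3.22 km × 1000 = 3220 m
415 m (already m)
0.246 nmi × 1852 = 455.592 m
2.70 mi × 1609.34 = 4345.22 m
Sum: 3220 + 415 + 455.592 + 4345.22 = 8435.81 m
In yd: 8435.81 / 0.9144 = 9225.51 yd

9230 yd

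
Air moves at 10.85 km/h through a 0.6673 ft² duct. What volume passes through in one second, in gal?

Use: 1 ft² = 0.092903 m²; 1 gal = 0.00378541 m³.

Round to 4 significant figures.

49.36 gal

10.85 km/h × (1/3.6) = 3.01389 m/s
0.6673 ft² × 0.092903 = 0.0619942 m²
V = v × A × t = 3.01389 m/s × 0.0619942 m² × 1 s = 0.186844 m³
0.186844 m³ ÷ (0.00378541 m³/gal) = 49.359 gal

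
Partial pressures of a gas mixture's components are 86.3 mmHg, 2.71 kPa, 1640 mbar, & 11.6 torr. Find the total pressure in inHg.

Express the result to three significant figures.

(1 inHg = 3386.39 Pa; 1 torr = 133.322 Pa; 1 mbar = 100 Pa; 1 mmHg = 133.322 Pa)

53.1 inHg

86.3 mmHg × 133.322 = 11505.7 Pa
2.71 kPa × 1000 = 2710 Pa
1640 mbar × 100 = 164000 Pa
11.6 torr × 133.322 = 1546.54 Pa
Total: 11505.7 + 2710 + 164000 + 1546.54 = 179762 Pa
In inHg: 179762 / 3386.39 = 53.0837 inHg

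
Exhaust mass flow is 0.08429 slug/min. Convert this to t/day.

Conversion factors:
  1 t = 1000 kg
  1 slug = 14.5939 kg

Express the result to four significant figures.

0.08429 slug/min × 14.5939 kg/slug ÷ 60 s/min = 0.020502 kg/s
0.020502 kg/s ÷ 1000 kg/t × 86400 s/day = 1.77137 t/day

1.771 t/day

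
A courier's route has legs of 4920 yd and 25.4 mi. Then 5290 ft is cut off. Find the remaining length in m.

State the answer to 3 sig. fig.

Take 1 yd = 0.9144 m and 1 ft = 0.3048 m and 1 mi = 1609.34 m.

4.38×10⁴ m

4920 yd × 0.9144 → 4498.85 m
25.4 mi × 1609.34 → 40877.2 m
5290 ft × 0.3048 → 1612.39 m
Net: 4498.85 + 40877.2 − 1612.39 = 43763.7 m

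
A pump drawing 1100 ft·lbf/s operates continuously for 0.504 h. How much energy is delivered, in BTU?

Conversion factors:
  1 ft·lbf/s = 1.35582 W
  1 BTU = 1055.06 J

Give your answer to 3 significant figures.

2560 BTU

1100 ft·lbf/s × 1.35582 → 1491.4 W
0.504 h × 3600 → 1814.4 s
E = P × t = 1491.4 W × 1814.4 s = 2.706×10⁶ J
2.706×10⁶ J ÷ (1055.06 J/BTU) = 2564.78 BTU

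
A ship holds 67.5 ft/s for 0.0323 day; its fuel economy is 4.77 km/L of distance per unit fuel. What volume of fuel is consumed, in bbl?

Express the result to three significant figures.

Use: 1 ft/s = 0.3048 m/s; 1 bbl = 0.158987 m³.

67.5 ft/s → 20.574 m/s
0.0323 day → 2790.72 s
d = v × t = 20.574 × 2790.72 = 57416.3 m
4.77 km/L → 4.77×10⁶ m/m³
V = d / (distance per unit fuel) = 57416.3 / 4.77×10⁶ = 0.012037 m³
In bbl: 0.012037 / 0.158987 = 0.0757106 bbl

0.0757 bbl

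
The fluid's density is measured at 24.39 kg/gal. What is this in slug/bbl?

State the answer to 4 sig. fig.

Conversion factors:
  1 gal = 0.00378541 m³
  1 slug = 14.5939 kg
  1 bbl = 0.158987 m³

70.19 slug/bbl

24.39 kg/gal ÷ 0.00378541 m³/gal = 6443.16 kg/m³
6443.16 kg/m³ ÷ 14.5939 kg/slug × 0.158987 m³/bbl = 70.1923 slug/bbl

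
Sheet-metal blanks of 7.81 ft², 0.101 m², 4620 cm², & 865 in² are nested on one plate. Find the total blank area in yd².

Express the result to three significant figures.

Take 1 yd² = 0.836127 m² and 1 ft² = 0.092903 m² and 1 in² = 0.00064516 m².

7.81 ft² × 0.092903 = 0.725572 m²
0.101 m² (already m²)
4620 cm² × 0.0001 = 0.462 m²
865 in² × 0.00064516 = 0.558063 m²
Combined: 0.725572 + 0.101 + 0.462 + 0.558063 = 1.84664 m²
In yd²: 1.84664 / 0.836127 = 2.20856 yd²

2.21 yd²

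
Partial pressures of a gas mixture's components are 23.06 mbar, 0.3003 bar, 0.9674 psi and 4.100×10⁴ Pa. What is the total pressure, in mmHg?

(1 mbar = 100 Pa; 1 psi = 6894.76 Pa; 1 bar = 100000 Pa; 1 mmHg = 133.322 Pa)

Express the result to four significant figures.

23.06 mbar × 100 = 2306 Pa
0.3003 bar × 100000 = 30030 Pa
0.9674 psi × 6894.76 = 6669.99 Pa
4.100×10⁴ Pa (already Pa)
Total: 2306 + 30030 + 6669.99 + 41000 = 80006 Pa
In mmHg: 80006 / 133.322 = 600.096 mmHg

600.1 mmHg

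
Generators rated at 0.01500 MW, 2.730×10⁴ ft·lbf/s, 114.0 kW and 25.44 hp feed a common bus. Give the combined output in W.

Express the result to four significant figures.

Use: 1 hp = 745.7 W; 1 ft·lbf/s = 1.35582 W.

0.01500 MW × 1000000 = 15000 W
2.730×10⁴ ft·lbf/s × 1.35582 = 37013.9 W
114.0 kW × 1000 = 114000 W
25.44 hp × 745.7 = 18970.6 W
Combined: 15000 + 37013.9 + 114000 + 18970.6 = 184984 W

1.850×10⁵ W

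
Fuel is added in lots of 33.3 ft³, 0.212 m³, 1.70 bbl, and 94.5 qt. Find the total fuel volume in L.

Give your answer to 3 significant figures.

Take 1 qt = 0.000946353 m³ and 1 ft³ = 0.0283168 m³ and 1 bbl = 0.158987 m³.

1510 L

33.3 ft³ × 0.0283168 = 0.942949 m³
0.212 m³ (already m³)
1.70 bbl × 0.158987 = 0.270278 m³
94.5 qt × 0.000946353 = 0.0894304 m³
Combined: 0.942949 + 0.212 + 0.270278 + 0.0894304 = 1.51466 m³
In L: 1.51466 / 0.001 = 1514.66 L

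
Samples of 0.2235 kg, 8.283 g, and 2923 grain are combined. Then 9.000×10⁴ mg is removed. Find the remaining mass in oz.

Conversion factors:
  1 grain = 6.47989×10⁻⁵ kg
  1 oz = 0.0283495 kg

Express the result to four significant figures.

0.2235 kg (already kg)
8.283 g × 0.001 → 0.008283 kg
2923 grain × 6.47989×10⁻⁵ → 0.189407 kg
9.000×10⁴ mg × 10⁻⁶ → 0.09 kg
Result: 0.2235 + 0.008283 + 0.189407 − 0.09 = 0.33119 kg
In oz: 0.33119 / 0.0283495 = 11.6824 oz

11.68 oz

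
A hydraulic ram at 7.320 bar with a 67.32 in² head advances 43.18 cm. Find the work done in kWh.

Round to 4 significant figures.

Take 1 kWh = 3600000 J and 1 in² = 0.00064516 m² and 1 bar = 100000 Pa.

7.320 bar → 732000 Pa
67.32 in² → 0.0434322 m²
F = P × A = 732000 × 0.0434322 = 31792.4 N
43.18 cm → 0.4318 m
W = F × d = 31792.4 × 0.4318 = 13728 J
In kWh: 13728 / 3600000 = 0.00381333 kWh

0.003813 kWh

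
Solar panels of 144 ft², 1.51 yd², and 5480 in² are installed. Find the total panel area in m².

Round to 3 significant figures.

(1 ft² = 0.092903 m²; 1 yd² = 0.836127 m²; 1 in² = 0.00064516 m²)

144 ft² × 0.092903 = 13.378 m²
1.51 yd² × 0.836127 = 1.26255 m²
5480 in² × 0.00064516 = 3.53548 m²
Combined: 13.378 + 1.26255 + 3.53548 = 18.176 m²

18.2 m²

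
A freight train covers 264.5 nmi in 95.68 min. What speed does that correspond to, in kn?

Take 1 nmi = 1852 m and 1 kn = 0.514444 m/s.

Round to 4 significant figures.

165.9 kn

264.5 nmi × 1852 = 489854 m
95.68 min × 60 = 5740.8 s
v = d / t = 489854 m / 5740.8 s = 85.3285 m/s
85.3285 m/s ÷ (0.514444 m/s/kn) = 165.865 kn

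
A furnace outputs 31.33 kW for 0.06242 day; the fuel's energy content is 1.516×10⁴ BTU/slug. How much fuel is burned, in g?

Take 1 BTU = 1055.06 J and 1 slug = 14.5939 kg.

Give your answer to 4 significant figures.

1.542×10⁵ g

31.33 kW → 31330 W
0.06242 day → 5393.09 s
E = P × t = 31330 × 5393.09 = 1.68966×10⁸ J
1.516×10⁴ BTU/slug → 1.09599×10⁶ J/kg
m = E / e_s = 1.68966×10⁸ / 1.09599×10⁶ = 154.167 kg
In g: 154.167 / 0.001 = 154167 g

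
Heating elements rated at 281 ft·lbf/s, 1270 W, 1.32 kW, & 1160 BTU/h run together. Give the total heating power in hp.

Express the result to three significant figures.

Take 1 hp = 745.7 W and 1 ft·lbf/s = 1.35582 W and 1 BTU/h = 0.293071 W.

281 ft·lbf/s × 1.35582 = 380.985 W
1270 W (already W)
1.32 kW × 1000 = 1320 W
1160 BTU/h × 0.293071 = 339.962 W
Total: 380.985 + 1270 + 1320 + 339.962 = 3310.95 W
In hp: 3310.95 / 745.7 = 4.44006 hp

4.44 hp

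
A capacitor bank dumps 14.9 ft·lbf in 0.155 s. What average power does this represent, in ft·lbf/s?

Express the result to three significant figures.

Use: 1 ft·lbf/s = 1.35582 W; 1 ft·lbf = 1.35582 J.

96.1 ft·lbf/s

14.9 ft·lbf × 1.35582 = 20.2017 J
P = E / t = 20.2017 J / 0.155 s = 130.334 W
130.334 W ÷ (1.35582 W/ft·lbf/s) = 96.1293 ft·lbf/s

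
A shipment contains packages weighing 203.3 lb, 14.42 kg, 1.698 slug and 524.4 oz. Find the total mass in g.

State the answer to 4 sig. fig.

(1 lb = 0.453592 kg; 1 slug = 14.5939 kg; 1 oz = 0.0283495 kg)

1.463×10⁵ g

203.3 lb × 0.453592 = 92.2153 kg
14.42 kg (already kg)
1.698 slug × 14.5939 = 24.7804 kg
524.4 oz × 0.0283495 = 14.8665 kg
Total: 92.2153 + 14.42 + 24.7804 + 14.8665 = 146.282 kg
In g: 146.282 / 0.001 = 146282 g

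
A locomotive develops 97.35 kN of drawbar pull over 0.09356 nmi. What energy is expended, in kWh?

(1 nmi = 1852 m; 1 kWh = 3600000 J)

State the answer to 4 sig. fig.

4.686 kWh

97.35 kN × 1000 → 97350 N
0.09356 nmi × 1852 → 173.273 m
W = F × d = 97350 N × 173.273 m = 1.68681×10⁷ J
1.68681×10⁷ J ÷ (3600000 J/kWh) = 4.68558 kWh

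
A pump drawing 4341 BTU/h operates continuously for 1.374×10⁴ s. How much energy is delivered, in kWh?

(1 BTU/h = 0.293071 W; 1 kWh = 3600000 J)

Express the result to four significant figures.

4341 BTU/h × 0.293071 = 1272.22 W
E = P × t = 1272.22 W × 13740 s = 1.74803×10⁷ J
1.74803×10⁷ J ÷ (3600000 J/kWh) = 4.85564 kWh

4.856 kWh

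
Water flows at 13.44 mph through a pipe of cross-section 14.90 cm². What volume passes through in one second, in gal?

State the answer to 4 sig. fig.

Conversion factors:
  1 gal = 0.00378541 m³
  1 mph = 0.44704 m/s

13.44 mph × 0.44704 → 6.00822 m/s
14.90 cm² × 0.0001 → 0.00149 m²
V = v × A × t = 6.00822 m/s × 0.00149 m² × 1 s = 0.00895225 m³
0.00895225 m³ ÷ (0.00378541 m³/gal) = 2.36494 gal

2.365 gal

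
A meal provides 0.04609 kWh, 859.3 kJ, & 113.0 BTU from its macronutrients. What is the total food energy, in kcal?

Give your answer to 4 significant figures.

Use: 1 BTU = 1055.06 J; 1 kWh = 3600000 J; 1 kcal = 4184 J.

273.5 kcal

0.04609 kWh × 3600000 = 165924 J
859.3 kJ × 1000 = 859300 J
113.0 BTU × 1055.06 = 119222 J
Total: 165924 + 859300 + 119222 = 1.14445×10⁶ J
In kcal: 1.14445×10⁶ / 4184 = 273.53 kcal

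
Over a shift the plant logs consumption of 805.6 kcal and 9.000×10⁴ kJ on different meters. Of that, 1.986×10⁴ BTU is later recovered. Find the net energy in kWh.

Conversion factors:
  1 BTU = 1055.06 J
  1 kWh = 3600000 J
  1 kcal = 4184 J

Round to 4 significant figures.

805.6 kcal × 4184 = 3.37063×10⁶ J
9.000×10⁴ kJ × 1000 = 9×10⁷ J
1.986×10⁴ BTU × 1055.06 = 2.09535×10⁷ J
Net: 3.37063×10⁶ + 9×10⁷ − 2.09535×10⁷ = 7.24171×10⁷ J
In kWh: 7.24171×10⁷ / 3600000 = 20.1159 kWh

20.12 kWh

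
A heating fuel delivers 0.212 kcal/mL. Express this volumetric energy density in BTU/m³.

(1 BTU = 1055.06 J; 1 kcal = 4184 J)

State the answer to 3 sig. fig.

8.41×10⁵ BTU/m³

0.212 kcal/mL × 4184 J/kcal ÷ 10⁻⁶ m³/mL = 8.87008×10⁸ J/m³
8.87008×10⁸ J/m³ ÷ 1055.06 J/BTU = 840718 BTU/m³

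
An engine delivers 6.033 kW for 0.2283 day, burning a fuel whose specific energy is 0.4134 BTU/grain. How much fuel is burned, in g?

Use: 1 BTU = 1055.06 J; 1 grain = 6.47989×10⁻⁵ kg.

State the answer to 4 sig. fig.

1.768×10⁴ g

6.033 kW → 6033 W
0.2283 day → 19725.1 s
E = P × t = 6033 × 19725.1 = 1.19002×10⁸ J
0.4134 BTU/grain → 6.73101×10⁶ J/kg
m = E / e_s = 1.19002×10⁸ / 6.73101×10⁶ = 17.6797 kg
In g: 17.6797 / 0.001 = 17679.7 g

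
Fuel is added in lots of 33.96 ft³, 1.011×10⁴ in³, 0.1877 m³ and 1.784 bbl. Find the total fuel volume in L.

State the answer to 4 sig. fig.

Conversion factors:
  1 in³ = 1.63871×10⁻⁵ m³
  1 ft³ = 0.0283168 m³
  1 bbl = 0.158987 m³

1599 L

33.96 ft³ × 0.0283168 = 0.961639 m³
1.011×10⁴ in³ × 1.63871×10⁻⁵ = 0.165674 m³
0.1877 m³ (already m³)
1.784 bbl × 0.158987 = 0.283633 m³
Total: 0.961639 + 0.165674 + 0.1877 + 0.283633 = 1.59865 m³
In L: 1.59865 / 0.001 = 1598.65 L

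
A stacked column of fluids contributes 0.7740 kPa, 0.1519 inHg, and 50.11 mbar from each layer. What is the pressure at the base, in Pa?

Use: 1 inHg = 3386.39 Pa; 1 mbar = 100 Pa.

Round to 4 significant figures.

6299 Pa

0.7740 kPa × 1000 = 774 Pa
0.1519 inHg × 3386.39 = 514.393 Pa
50.11 mbar × 100 = 5011 Pa
Total: 774 + 514.393 + 5011 = 6299.39 Pa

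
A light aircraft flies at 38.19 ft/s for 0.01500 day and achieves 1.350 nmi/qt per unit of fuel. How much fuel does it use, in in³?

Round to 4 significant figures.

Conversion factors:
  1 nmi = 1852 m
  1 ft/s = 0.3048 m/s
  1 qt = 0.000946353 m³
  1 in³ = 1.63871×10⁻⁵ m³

348.5 in³

38.19 ft/s → 11.6403 m/s
0.01500 day → 1296 s
d = v × t = 11.6403 × 1296 = 15085.8 m
1.350 nmi/qt → 2.64193×10⁶ m/m³
V = d / (distance per unit fuel) = 15085.8 / 2.64193×10⁶ = 0.00571014 m³
In in³: 0.00571014 / 1.63871×10⁻⁵ = 348.453 in³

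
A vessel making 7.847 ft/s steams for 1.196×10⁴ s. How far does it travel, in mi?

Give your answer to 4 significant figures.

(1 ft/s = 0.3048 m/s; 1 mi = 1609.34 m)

17.77 mi

7.847 ft/s × 0.3048 → 2.39177 m/s
d = v × t = 2.39177 m/s × 11960 s = 28605.6 m
28605.6 m ÷ (1609.34 m/mi) = 17.7747 mi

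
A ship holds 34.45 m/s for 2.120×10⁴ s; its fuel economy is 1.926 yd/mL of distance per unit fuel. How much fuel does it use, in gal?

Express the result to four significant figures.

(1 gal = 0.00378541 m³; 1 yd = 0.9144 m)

d = v × t = 34.45 × 21200 = 730340 m
1.926 yd/mL → 1.76113×10⁶ m/m³
V = d / (distance per unit fuel) = 730340 / 1.76113×10⁶ = 0.4147 m³
In gal: 0.4147 / 0.00378541 = 109.552 gal

109.6 gal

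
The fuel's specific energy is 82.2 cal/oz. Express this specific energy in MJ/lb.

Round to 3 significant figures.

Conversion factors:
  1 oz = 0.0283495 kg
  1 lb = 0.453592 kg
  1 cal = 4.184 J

0.00550 MJ/lb

82.2 cal/oz × 4.184 J/cal ÷ 0.0283495 kg/oz = 12131.6 J/kg
12131.6 J/kg ÷ 1000000 J/MJ × 0.453592 kg/lb = 0.0055028 MJ/lb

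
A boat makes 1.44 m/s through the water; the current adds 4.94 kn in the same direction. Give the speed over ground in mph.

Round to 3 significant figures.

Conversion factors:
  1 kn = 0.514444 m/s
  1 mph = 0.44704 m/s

1.44 m/s (already m/s)
4.94 kn × 0.514444 = 2.54135 m/s
Sum: 1.44 + 2.54135 = 3.98135 m/s
In mph: 3.98135 / 0.44704 = 8.90603 mph

8.91 mph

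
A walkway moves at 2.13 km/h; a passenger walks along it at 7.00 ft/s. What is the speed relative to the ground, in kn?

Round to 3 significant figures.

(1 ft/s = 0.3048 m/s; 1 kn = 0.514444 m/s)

2.13 km/h × (1/3.6) = 0.591667 m/s
7.00 ft/s × 0.3048 = 2.1336 m/s
Sum: 0.591667 + 2.1336 = 2.72527 m/s
In kn: 2.72527 / 0.514444 = 5.29751 kn

5.30 kn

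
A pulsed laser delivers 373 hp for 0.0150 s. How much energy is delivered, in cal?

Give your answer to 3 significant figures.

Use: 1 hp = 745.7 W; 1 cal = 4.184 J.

997 cal

373 hp × 745.7 → 278146 W
E = P × t = 278146 W × 0.015 s = 4172.19 J
4172.19 J ÷ (4.184 J/cal) = 997.177 cal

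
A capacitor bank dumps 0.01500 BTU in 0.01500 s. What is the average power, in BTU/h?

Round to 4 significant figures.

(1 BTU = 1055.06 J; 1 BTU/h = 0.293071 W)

3600 BTU/h

0.01500 BTU × 1055.06 = 15.8259 J
P = E / t = 15.8259 J / 0.015 s = 1055.06 W
1055.06 W ÷ (0.293071 W/BTU/h) = 3600.02 BTU/h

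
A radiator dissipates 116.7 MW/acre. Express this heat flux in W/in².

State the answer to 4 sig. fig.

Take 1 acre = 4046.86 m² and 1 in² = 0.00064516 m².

18.60 W/in²

116.7 MW/acre × 1000000 W/MW ÷ 4046.86 m²/acre = 28837.2 W/m²
28837.2 W/m² × 0.00064516 m²/in² = 18.6046 W/in²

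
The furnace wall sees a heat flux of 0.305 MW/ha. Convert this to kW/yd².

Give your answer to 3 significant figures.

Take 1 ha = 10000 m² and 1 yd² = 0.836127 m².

0.305 MW/ha × 1000000 W/MW ÷ 10000 m²/ha = 30.5 W/m²
30.5 W/m² ÷ 1000 W/kW × 0.836127 m²/yd² = 0.0255019 kW/yd²

0.0255 kW/yd²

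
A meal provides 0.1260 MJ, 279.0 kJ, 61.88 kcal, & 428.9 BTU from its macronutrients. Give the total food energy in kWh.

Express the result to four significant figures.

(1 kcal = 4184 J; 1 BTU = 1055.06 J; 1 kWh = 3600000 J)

0.1260 MJ × 1000000 = 126000 J
279.0 kJ × 1000 = 279000 J
61.88 kcal × 4184 = 258906 J
428.9 BTU × 1055.06 = 452515 J
Combined: 126000 + 279000 + 258906 + 452515 = 1.11642×10⁶ J
In kWh: 1.11642×10⁶ / 3600000 = 0.310117 kWh

0.3101 kWh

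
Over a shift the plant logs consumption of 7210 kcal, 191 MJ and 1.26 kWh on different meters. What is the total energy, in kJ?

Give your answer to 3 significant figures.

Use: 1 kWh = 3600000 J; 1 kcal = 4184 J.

7210 kcal × 4184 → 3.01666×10⁷ J
191 MJ × 1000000 → 1.91×10⁸ J
1.26 kWh × 3600000 → 4.536×10⁶ J
Combined: 3.01666×10⁷ + 1.91×10⁸ + 4.536×10⁶ = 2.25703×10⁸ J
In kJ: 2.25703×10⁸ / 1000 = 225703 kJ

2.26×10⁵ kJ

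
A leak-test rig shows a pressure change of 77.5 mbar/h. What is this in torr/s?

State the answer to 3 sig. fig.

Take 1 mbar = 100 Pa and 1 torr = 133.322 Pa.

77.5 mbar/h × 100 Pa/mbar ÷ 3600 s/h = 2.15278 Pa/s
2.15278 Pa/s ÷ 133.322 Pa/torr = 0.0161472 torr/s

0.0161 torr/s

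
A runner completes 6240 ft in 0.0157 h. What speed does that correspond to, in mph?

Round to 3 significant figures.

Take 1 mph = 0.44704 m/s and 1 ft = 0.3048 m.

6240 ft × 0.3048 → 1901.95 m
0.0157 h × 3600 → 56.52 s
v = d / t = 1901.95 m / 56.52 s = 33.6509 m/s
33.6509 m/s ÷ (0.44704 m/s/mph) = 75.2749 mph

75.3 mph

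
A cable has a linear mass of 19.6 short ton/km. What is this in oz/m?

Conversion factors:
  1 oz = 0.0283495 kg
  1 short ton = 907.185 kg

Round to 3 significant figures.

627 oz/m

19.6 short ton/km × 907.185 kg/short ton ÷ 1000 m/km = 17.7808 kg/m
17.7808 kg/m ÷ 0.0283495 kg/oz = 627.2 oz/m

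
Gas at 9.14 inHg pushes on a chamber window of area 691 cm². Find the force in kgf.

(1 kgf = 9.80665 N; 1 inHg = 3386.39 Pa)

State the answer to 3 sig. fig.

218 kgf

9.14 inHg × 3386.39 → 30951.6 Pa
691 cm² × 0.0001 → 0.0691 m²
F = P × A = 30951.6 Pa × 0.0691 m² = 2138.76 N
2138.76 N ÷ (9.80665 N/kgf) = 218.093 kgf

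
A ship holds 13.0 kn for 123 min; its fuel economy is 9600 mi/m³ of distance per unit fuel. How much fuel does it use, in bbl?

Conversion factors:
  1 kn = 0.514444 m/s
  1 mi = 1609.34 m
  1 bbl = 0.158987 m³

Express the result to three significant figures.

0.0201 bbl

13.0 kn → 6.68777 m/s
123 min → 7380 s
d = v × t = 6.68777 × 7380 = 49355.7 m
9600 mi/m³ → 1.54497×10⁷ m/m³
V = d / (distance per unit fuel) = 49355.7 / 1.54497×10⁷ = 0.00319461 m³
In bbl: 0.00319461 / 0.158987 = 0.0200935 bbl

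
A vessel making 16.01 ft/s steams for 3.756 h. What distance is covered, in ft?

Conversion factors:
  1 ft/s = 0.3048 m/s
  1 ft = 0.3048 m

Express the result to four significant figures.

16.01 ft/s × 0.3048 → 4.87985 m/s
3.756 h × 3600 → 13521.6 s
d = v × t = 4.87985 m/s × 13521.6 s = 65983.4 m
65983.4 m ÷ (0.3048 m/ft) = 216481 ft

2.165×10⁵ ft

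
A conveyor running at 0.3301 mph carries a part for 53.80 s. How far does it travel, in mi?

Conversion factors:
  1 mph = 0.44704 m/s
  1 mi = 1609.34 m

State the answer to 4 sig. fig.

0.3301 mph × 0.44704 → 0.147568 m/s
d = v × t = 0.147568 m/s × 53.8 s = 7.93916 m
7.93916 m ÷ (1609.34 m/mi) = 0.00493318 mi

0.004933 mi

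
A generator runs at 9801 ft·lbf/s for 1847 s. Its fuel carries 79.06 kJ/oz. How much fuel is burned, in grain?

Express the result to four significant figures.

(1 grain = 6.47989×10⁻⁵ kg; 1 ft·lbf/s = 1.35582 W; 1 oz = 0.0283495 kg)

9801 ft·lbf/s → 13288.4 W
E = P × t = 13288.4 × 1847 = 2.45437×10⁷ J
79.06 kJ/oz → 2.78876×10⁶ J/kg
m = E / e_s = 2.45437×10⁷ / 2.78876×10⁶ = 8.80094 kg
In grain: 8.80094 / 6.47989×10⁻⁵ = 135819 grain

1.358×10⁵ grain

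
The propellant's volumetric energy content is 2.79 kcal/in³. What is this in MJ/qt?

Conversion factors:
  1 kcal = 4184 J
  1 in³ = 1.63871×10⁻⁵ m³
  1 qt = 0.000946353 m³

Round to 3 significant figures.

2.79 kcal/in³ × 4184 J/kcal ÷ 1.63871×10⁻⁵ m³/in³ = 7.12351×10⁸ J/m³
7.12351×10⁸ J/m³ ÷ 1000000 J/MJ × 0.000946353 m³/qt = 0.674136 MJ/qt

0.674 MJ/qt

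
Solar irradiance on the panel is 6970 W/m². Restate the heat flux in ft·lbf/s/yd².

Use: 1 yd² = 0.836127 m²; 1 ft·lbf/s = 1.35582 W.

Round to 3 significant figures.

4300 ft·lbf/s/yd²

6970 W/m² is already 6970 W/m²
6970 W/m² ÷ 1.35582 W/ft·lbf/s × 0.836127 m²/yd² = 4298.36 ft·lbf/s/yd²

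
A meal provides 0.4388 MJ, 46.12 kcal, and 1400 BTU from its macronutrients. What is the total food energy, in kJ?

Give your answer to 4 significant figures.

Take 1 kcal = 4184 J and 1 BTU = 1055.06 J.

0.4388 MJ × 1000000 = 438800 J
46.12 kcal × 4184 = 192966 J
1400 BTU × 1055.06 = 1.47708×10⁶ J
Total: 438800 + 192966 + 1.47708×10⁶ = 2.10885×10⁶ J
In kJ: 2.10885×10⁶ / 1000 = 2108.85 kJ

2109 kJ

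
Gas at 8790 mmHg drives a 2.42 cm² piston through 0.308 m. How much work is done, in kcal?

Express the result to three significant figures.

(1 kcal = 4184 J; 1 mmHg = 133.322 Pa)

8790 mmHg → 1.1719×10⁶ Pa
2.42 cm² → 2.42×10⁻⁴ m²
F = P × A = 1.1719×10⁶ × 2.42×10⁻⁴ = 283.6 N
W = F × d = 283.6 × 0.308 = 87.3488 J
In kcal: 87.3488 / 4184 = 0.0208769 kcal

0.0209 kcal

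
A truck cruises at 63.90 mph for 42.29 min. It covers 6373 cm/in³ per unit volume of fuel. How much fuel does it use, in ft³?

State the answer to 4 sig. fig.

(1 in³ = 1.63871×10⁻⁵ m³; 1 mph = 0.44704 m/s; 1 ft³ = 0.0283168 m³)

0.6582 ft³

63.90 mph → 28.5659 m/s
42.29 min → 2537.4 s
d = v × t = 28.5659 × 2537.4 = 72483.1 m
6373 cm/in³ → 3.88903×10⁶ m/m³
V = d / (distance per unit fuel) = 72483.1 / 3.88903×10⁶ = 0.0186378 m³
In ft³: 0.0186378 / 0.0283168 = 0.658189 ft³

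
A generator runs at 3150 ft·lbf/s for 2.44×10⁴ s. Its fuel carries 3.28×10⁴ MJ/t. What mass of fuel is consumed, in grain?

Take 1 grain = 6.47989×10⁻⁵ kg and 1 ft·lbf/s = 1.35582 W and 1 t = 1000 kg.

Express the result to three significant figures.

4.90×10⁴ grain

3150 ft·lbf/s → 4270.83 W
E = P × t = 4270.83 × 24400 = 1.04208×10⁸ J
3.28×10⁴ MJ/t → 3.28×10⁷ J/kg
m = E / e_s = 1.04208×10⁸ / 3.28×10⁷ = 3.17707 kg
In grain: 3.17707 / 6.47989×10⁻⁵ = 49029.7 grain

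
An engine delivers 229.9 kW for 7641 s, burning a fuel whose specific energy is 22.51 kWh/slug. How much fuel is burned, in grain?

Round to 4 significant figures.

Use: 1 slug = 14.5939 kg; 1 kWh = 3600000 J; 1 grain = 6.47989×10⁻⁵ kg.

229.9 kW → 229900 W
E = P × t = 229900 × 7641 = 1.75667×10⁹ J
22.51 kWh/slug → 5.55273×10⁶ J/kg
m = E / e_s = 1.75667×10⁹ / 5.55273×10⁶ = 316.362 kg
In grain: 316.362 / 6.47989×10⁻⁵ = 4.88221×10⁶ grain

4.882×10⁶ grain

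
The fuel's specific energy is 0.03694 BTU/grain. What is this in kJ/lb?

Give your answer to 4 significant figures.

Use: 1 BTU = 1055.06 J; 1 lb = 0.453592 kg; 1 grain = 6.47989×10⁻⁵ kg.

272.8 kJ/lb

0.03694 BTU/grain × 1055.06 J/BTU ÷ 6.47989×10⁻⁵ kg/grain = 601460 J/kg
601460 J/kg ÷ 1000 J/kJ × 0.453592 kg/lb = 272.817 kJ/lb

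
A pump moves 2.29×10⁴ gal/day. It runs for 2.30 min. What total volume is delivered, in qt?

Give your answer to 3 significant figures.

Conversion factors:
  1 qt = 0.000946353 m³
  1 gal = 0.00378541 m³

2.29×10⁴ gal/day → 0.00100331 m³/s
2.30 min → 138 s
V = Q × t = 0.00100331 × 138 = 0.138457 m³
In qt: 0.138457 / 0.000946353 = 146.306 qt

146 qt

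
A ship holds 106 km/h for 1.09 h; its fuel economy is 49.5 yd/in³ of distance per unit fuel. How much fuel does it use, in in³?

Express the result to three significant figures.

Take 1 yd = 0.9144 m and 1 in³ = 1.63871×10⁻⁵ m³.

2550 in³

106 km/h → 29.4444 m/s
1.09 h → 3924 s
d = v × t = 29.4444 × 3924 = 115540 m
49.5 yd/in³ → 2.7621×10⁶ m/m³
V = d / (distance per unit fuel) = 115540 / 2.7621×10⁶ = 0.0418305 m³
In in³: 0.0418305 / 1.63871×10⁻⁵ = 2552.65 in³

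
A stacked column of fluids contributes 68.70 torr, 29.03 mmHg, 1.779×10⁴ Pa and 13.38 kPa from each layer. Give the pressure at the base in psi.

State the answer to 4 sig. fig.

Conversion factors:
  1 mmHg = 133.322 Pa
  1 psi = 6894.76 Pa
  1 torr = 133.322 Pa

68.70 torr × 133.322 → 9159.22 Pa
29.03 mmHg × 133.322 → 3870.34 Pa
1.779×10⁴ Pa (already Pa)
13.38 kPa × 1000 → 13380 Pa
Sum: 9159.22 + 3870.34 + 17790 + 13380 = 44199.6 Pa
In psi: 44199.6 / 6894.76 = 6.41061 psi

6.411 psi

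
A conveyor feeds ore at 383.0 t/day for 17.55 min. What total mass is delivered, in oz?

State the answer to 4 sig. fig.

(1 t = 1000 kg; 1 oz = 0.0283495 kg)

383.0 t/day → 4.43287 kg/s
17.55 min → 1053 s
m = ṁ × t = 4.43287 × 1053 = 4667.81 kg
In oz: 4667.81 / 0.0283495 = 164652 oz

1.647×10⁵ oz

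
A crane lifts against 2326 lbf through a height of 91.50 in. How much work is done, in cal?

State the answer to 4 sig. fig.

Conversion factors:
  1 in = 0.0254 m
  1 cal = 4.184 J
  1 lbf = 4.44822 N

5747 cal

2326 lbf × 4.44822 → 10346.6 N
91.50 in × 0.0254 → 2.3241 m
W = F × d = 10346.6 N × 2.3241 m = 24046.5 J
24046.5 J ÷ (4.184 J/cal) = 5747.25 cal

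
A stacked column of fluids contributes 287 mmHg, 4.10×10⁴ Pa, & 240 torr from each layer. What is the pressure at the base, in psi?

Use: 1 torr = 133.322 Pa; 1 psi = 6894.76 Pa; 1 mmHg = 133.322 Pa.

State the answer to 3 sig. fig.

287 mmHg × 133.322 = 38263.4 Pa
4.10×10⁴ Pa (already Pa)
240 torr × 133.322 = 31997.3 Pa
Sum: 38263.4 + 41000 + 31997.3 = 111261 Pa
In psi: 111261 / 6894.76 = 16.137 psi

16.1 psi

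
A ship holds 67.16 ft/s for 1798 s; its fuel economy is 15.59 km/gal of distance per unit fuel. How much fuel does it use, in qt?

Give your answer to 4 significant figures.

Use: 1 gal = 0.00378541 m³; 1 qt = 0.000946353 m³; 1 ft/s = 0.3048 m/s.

67.16 ft/s → 20.4704 m/s
d = v × t = 20.4704 × 1798 = 36805.8 m
15.59 km/gal → 4.11844×10⁶ m/m³
V = d / (distance per unit fuel) = 36805.8 / 4.11844×10⁶ = 0.00893683 m³
In qt: 0.00893683 / 0.000946353 = 9.44344 qt

9.443 qt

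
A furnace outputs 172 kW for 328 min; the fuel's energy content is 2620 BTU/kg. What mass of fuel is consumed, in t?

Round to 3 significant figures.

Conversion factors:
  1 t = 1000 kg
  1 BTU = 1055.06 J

1.22 t

172 kW → 172000 W
328 min → 19680 s
E = P × t = 172000 × 19680 = 3.38496×10⁹ J
2620 BTU/kg → 2.76426×10⁶ J/kg
m = E / e_s = 3.38496×10⁹ / 2.76426×10⁶ = 1224.54 kg
In t: 1224.54 / 1000 = 1.22454 t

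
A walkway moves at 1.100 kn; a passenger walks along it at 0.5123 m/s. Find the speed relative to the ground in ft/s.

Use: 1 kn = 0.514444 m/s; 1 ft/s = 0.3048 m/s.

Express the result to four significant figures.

1.100 kn × 0.514444 → 0.565888 m/s
0.5123 m/s (already m/s)
Total: 0.565888 + 0.5123 = 1.07819 m/s
In ft/s: 1.07819 / 0.3048 = 3.53737 ft/s

3.537 ft/s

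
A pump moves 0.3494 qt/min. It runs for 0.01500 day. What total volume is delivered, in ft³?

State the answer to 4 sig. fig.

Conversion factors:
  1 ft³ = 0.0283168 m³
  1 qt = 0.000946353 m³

0.2522 ft³

0.3494 qt/min → 5.51093×10⁻⁶ m³/s
0.01500 day → 1296 s
V = Q × t = 5.51093×10⁻⁶ × 1296 = 0.00714217 m³
In ft³: 0.00714217 / 0.0283168 = 0.252224 ft³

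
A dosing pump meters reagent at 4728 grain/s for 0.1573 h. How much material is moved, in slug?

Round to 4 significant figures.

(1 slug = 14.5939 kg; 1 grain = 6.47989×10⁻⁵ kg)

4728 grain/s → 0.306369 kg/s
0.1573 h → 566.28 s
m = ṁ × t = 0.306369 × 566.28 = 173.491 kg
In slug: 173.491 / 14.5939 = 11.8879 slug

11.89 slug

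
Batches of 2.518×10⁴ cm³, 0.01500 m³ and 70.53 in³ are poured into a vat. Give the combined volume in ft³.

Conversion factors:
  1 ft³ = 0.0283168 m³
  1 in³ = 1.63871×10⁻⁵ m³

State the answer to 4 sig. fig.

1.460 ft³

2.518×10⁴ cm³ × 10⁻⁶ = 0.02518 m³
0.01500 m³ (already m³)
70.53 in³ × 1.63871×10⁻⁵ = 0.00115578 m³
Combined: 0.02518 + 0.015 + 0.00115578 = 0.0413358 m³
In ft³: 0.0413358 / 0.0283168 = 1.45976 ft³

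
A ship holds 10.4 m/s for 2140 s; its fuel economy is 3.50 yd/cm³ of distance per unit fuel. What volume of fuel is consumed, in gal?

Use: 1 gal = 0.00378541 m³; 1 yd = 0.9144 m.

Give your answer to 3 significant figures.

1.84 gal

d = v × t = 10.4 × 2140 = 22256 m
3.50 yd/cm³ → 3.2004×10⁶ m/m³
V = d / (distance per unit fuel) = 22256 / 3.2004×10⁶ = 0.00695413 m³
In gal: 0.00695413 / 0.00378541 = 1.83709 gal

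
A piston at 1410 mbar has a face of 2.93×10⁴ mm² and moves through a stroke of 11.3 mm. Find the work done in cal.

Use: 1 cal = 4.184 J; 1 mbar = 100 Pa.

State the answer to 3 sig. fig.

11.2 cal

1410 mbar → 141000 Pa
2.93×10⁴ mm² → 0.0293 m²
F = P × A = 141000 × 0.0293 = 4131.3 N
11.3 mm → 0.0113 m
W = F × d = 4131.3 × 0.0113 = 46.6837 J
In cal: 46.6837 / 4.184 = 11.1577 cal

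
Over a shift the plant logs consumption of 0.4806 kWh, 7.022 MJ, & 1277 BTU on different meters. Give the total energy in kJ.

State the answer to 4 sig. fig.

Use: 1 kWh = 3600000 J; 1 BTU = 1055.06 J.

0.4806 kWh × 3600000 = 1.73016×10⁶ J
7.022 MJ × 1000000 = 7.022×10⁶ J
1277 BTU × 1055.06 = 1.34731×10⁶ J
Combined: 1.73016×10⁶ + 7.022×10⁶ + 1.34731×10⁶ = 1.00995×10⁷ J
In kJ: 1.00995×10⁷ / 1000 = 10099.5 kJ

1.010×10⁴ kJ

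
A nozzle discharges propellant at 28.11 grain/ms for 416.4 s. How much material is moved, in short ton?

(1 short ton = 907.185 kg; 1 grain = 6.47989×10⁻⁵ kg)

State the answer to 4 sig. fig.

0.8361 short ton

28.11 grain/ms → 1.8215 kg/s
m = ṁ × t = 1.8215 × 416.4 = 758.473 kg
In short ton: 758.473 / 907.185 = 0.836073 short ton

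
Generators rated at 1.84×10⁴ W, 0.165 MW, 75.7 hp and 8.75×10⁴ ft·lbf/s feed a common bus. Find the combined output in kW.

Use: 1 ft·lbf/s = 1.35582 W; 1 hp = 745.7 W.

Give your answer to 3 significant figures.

1.84×10⁴ W (already W)
0.165 MW × 1000000 → 165000 W
75.7 hp × 745.7 → 56449.5 W
8.75×10⁴ ft·lbf/s × 1.35582 → 118634 W
Combined: 18400 + 165000 + 56449.5 + 118634 = 358484 W
In kW: 358484 / 1000 = 358.484 kW

358 kW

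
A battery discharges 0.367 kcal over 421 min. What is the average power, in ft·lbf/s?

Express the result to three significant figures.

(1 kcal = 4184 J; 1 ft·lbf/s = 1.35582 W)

0.0448 ft·lbf/s

0.367 kcal × 4184 → 1535.53 J
421 min × 60 → 25260 s
P = E / t = 1535.53 J / 25260 s = 0.060789 W
0.060789 W ÷ (1.35582 W/ft·lbf/s) = 0.0448356 ft·lbf/s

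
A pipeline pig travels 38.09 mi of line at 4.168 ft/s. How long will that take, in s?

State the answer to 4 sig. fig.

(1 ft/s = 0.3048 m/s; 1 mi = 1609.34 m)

38.09 mi × 1609.34 = 61299.8 m
4.168 ft/s × 0.3048 = 1.27041 m/s
t = d / v = 61299.8 m / 1.27041 m/s = 48252 s

4.825×10⁴ s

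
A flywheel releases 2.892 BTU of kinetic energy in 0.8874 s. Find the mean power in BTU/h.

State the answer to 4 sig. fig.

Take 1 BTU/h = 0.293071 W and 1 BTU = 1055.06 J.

1.173×10⁴ BTU/h

2.892 BTU × 1055.06 = 3051.23 J
P = E / t = 3051.23 J / 0.8874 s = 3438.39 W
3438.39 W ÷ (0.293071 W/BTU/h) = 11732.3 BTU/h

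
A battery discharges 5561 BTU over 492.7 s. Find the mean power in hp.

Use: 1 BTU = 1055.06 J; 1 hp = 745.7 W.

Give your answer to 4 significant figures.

15.97 hp

5561 BTU × 1055.06 → 5.86719×10⁶ J
P = E / t = 5.86719×10⁶ J / 492.7 s = 11908.2 W
11908.2 W ÷ (745.7 W/hp) = 15.9692 hp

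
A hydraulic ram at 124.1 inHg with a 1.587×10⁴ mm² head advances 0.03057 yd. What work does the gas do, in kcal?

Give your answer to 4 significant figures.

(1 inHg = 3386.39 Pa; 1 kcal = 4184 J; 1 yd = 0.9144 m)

124.1 inHg → 420251 Pa
1.587×10⁴ mm² → 0.01587 m²
F = P × A = 420251 × 0.01587 = 6669.38 N
0.03057 yd → 0.0279532 m
W = F × d = 6669.38 × 0.0279532 = 186.431 J
In kcal: 186.431 / 4184 = 0.0445581 kcal

0.04456 kcal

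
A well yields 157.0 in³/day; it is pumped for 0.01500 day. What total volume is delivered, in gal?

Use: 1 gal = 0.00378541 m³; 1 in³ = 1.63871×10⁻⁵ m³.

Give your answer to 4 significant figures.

157.0 in³/day → 2.97775×10⁻⁸ m³/s
0.01500 day → 1296 s
V = Q × t = 2.97775×10⁻⁸ × 1296 = 3.85916×10⁻⁵ m³
In gal: 3.85916×10⁻⁵ / 0.00378541 = 0.0101948 gal

0.01019 gal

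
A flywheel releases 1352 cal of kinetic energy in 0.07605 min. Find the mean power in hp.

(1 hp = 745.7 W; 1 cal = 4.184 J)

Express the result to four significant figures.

1352 cal × 4.184 = 5656.77 J
0.07605 min × 60 = 4.563 s
P = E / t = 5656.77 J / 4.563 s = 1239.7 W
1239.7 W ÷ (745.7 W/hp) = 1.66246 hp

1.662 hp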